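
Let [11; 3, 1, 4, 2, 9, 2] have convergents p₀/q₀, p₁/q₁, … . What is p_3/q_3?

214/19

Using pₖ = aₖpₖ₋₁ + pₖ₋₂, qₖ = aₖqₖ₋₁ + qₖ₋₂ (with p₋₁=1, p₋₂=0, q₋₁=0, q₋₂=1):
  k=0: a=11, p=11, q=1
  k=1: a=3, p=34, q=3
  k=2: a=1, p=45, q=4
  k=3: a=4, p=214, q=19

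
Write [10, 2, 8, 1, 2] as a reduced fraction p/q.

Fold from the inside: start with 2/1.
  1 + 1/2 = 3/2
  8 + 2/3 = 26/3
  2 + 3/26 = 55/26
  10 + 26/55 = 576/55

576/55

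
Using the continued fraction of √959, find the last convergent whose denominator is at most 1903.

√959 = [30; 1, 29, 1, 60, …] (period length 4).
Convergents:
  p_0/q_0 = 30/1
  p_1/q_1 = 31/1
  p_2/q_2 = 929/30
  p_3/q_3 = 960/31
  p_4/q_4 = 58529/1890
  p_5/q_5 = 59489/1921
q_4 = 1890 ≤ 1903 < 1921 = q_5, so the answer is 58529/1890.

58529/1890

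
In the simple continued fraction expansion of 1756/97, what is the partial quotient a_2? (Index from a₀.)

1

1756 = 18·97 + 10   →  a_0 = 18
97 = 9·10 + 7   →  a_1 = 9
10 = 1·7 + 3   →  a_2 = 1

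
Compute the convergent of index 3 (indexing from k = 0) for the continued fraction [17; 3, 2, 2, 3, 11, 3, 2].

294/17

Using pₖ = aₖpₖ₋₁ + pₖ₋₂, qₖ = aₖqₖ₋₁ + qₖ₋₂ (with p₋₁=1, p₋₂=0, q₋₁=0, q₋₂=1):
  k=0: a=17, p=17, q=1
  k=1: a=3, p=52, q=3
  k=2: a=2, p=121, q=7
  k=3: a=2, p=294, q=17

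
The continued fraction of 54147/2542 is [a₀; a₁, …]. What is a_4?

3

54147 = 21·2542 + 765   →  a_0 = 21
2542 = 3·765 + 247   →  a_1 = 3
765 = 3·247 + 24   →  a_2 = 3
247 = 10·24 + 7   →  a_3 = 10
24 = 3·7 + 3   →  a_4 = 3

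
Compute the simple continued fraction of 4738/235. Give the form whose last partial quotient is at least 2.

4738 = 20×235 + 38
235 = 6×38 + 7
38 = 5×7 + 3
7 = 2×3 + 1
3 = 3×1 + 0  (stop)
So 4738/235 = [20; 6, 5, 2, 3].

[20; 6, 5, 2, 3]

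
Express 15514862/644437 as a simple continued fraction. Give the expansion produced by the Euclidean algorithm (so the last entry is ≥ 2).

[24; 13, 3, 9, 2, 4, 18, 10]

15514862 = 24·644437 + 48374
644437 = 13·48374 + 15575
48374 = 3·15575 + 1649
15575 = 9·1649 + 734
1649 = 2·734 + 181
734 = 4·181 + 10
181 = 18·10 + 1
10 = 10·1 + 0  (stop)
So 15514862/644437 = [24; 13, 3, 9, 2, 4, 18, 10].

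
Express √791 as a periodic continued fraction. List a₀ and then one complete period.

[28; 8, 56]

a₀ = ⌊√791⌋ = 28.
With m₀=0, d₀=1 and mₖ₊₁ = dₖaₖ − mₖ, dₖ₊₁ = (n − mₖ₊₁²)/dₖ, aₖ₊₁ = ⌊(a₀+mₖ₊₁)/dₖ₊₁⌋:
  k=1: m=28, d=7, a=8
  k=2: m=28, d=1, a=56
d=1 and a=2a₀=56 at k=2, so the next step gives (m, d) = (28, 7) again — its k=1 value — and the period has length 2.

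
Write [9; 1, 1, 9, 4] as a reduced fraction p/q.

Fold from the inside: start with 4/1.
  9 + 1/4 = 37/4
  1 + 4/37 = 41/37
  1 + 37/41 = 78/41
  9 + 41/78 = 743/78

743/78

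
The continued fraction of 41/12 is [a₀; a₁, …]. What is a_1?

2

41 = 3·12 + 5   →  a_0 = 3
12 = 2·5 + 2   →  a_1 = 2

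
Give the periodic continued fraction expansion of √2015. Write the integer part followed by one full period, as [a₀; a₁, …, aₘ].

a₀ = ⌊√2015⌋ = 44.
With m₀=0, d₀=1 and mₖ₊₁ = dₖaₖ − mₖ, dₖ₊₁ = (n − mₖ₊₁²)/dₖ, aₖ₊₁ = ⌊(a₀+mₖ₊₁)/dₖ₊₁⌋:
  k=1: m=44, d=79, a=1
  k=2: m=35, d=10, a=7
  k=3: m=35, d=79, a=1
  k=4: m=44, d=1, a=88
d=1 and a=2a₀=88 at k=4, so the next step gives (m, d) = (44, 79) again — its k=1 value — and the period has length 4.

[44; 1, 7, 1, 88]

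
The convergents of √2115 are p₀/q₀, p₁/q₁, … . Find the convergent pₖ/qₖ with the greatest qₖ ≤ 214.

4231/92

√2115 = [45; 1, 90, …] (period length 2).
Convergents:
  p_0/q_0 = 45/1
  p_1/q_1 = 46/1
  p_2/q_2 = 4185/91
  p_3/q_3 = 4231/92
  p_4/q_4 = 384975/8371
q_3 = 92 ≤ 214 < 8371 = q_4, so the answer is 4231/92.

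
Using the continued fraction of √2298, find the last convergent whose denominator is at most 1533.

72817/1519

√2298 = [47; 1, 14, 1, 94, …] (period length 4).
Convergents:
  p_0/q_0 = 47/1
  p_1/q_1 = 48/1
  p_2/q_2 = 719/15
  p_3/q_3 = 767/16
  p_4/q_4 = 72817/1519
  p_5/q_5 = 73584/1535
q_4 = 1519 ≤ 1533 < 1535 = q_5, so the answer is 72817/1519.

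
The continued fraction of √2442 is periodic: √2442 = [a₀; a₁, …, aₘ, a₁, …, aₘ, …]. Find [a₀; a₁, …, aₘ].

a₀ = ⌊√2442⌋ = 49.
With m₀=0, d₀=1 and mₖ₊₁ = dₖaₖ − mₖ, dₖ₊₁ = (n − mₖ₊₁²)/dₖ, aₖ₊₁ = ⌊(a₀+mₖ₊₁)/dₖ₊₁⌋:
  k=1: m=49, d=41, a=2
  k=2: m=33, d=33, a=2
  k=3: m=33, d=41, a=2
  k=4: m=49, d=1, a=98
d=1 and a=2a₀=98 at k=4, so the next step gives (m, d) = (49, 41) again — its k=1 value — and the period has length 4.

[49; 2, 2, 2, 98]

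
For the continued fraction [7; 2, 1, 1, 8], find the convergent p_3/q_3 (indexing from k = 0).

Using pₖ = aₖpₖ₋₁ + pₖ₋₂, qₖ = aₖqₖ₋₁ + qₖ₋₂ (with p₋₁=1, p₋₂=0, q₋₁=0, q₋₂=1):
  k=0: a=7, p=7, q=1
  k=1: a=2, p=15, q=2
  k=2: a=1, p=22, q=3
  k=3: a=1, p=37, q=5

37/5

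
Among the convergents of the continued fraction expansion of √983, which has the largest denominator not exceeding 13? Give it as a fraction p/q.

94/3

√983 = [31; 2, 1, 5, 31, 5, 1, 2, 62, …] (period length 8).
Convergents:
  p_0/q_0 = 31/1
  p_1/q_1 = 63/2
  p_2/q_2 = 94/3
  p_3/q_3 = 533/17
q_2 = 3 ≤ 13 < 17 = q_3, so the answer is 94/3.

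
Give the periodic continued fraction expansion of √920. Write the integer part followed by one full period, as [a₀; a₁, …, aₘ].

[30; 3, 60]

a₀ = ⌊√920⌋ = 30.
With m₀=0, d₀=1 and mₖ₊₁ = dₖaₖ − mₖ, dₖ₊₁ = (n − mₖ₊₁²)/dₖ, aₖ₊₁ = ⌊(a₀+mₖ₊₁)/dₖ₊₁⌋:
  k=1: m=30, d=20, a=3
  k=2: m=30, d=1, a=60
d=1 and a=2a₀=60 at k=2, so the next step gives (m, d) = (30, 20) again — its k=1 value — and the period has length 2.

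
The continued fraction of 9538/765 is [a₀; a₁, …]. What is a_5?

9538 = 12·765 + 358   →  a_0 = 12
765 = 2·358 + 49   →  a_1 = 2
358 = 7·49 + 15   →  a_2 = 7
49 = 3·15 + 4   →  a_3 = 3
15 = 3·4 + 3   →  a_4 = 3
4 = 1·3 + 1   →  a_5 = 1

1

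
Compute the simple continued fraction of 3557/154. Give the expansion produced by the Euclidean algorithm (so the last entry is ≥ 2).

[23; 10, 3, 1, 3]

3557 = 23*154 + 15
154 = 10*15 + 4
15 = 3*4 + 3
4 = 1*3 + 1
3 = 3*1 + 0  (stop)
So 3557/154 = [23; 10, 3, 1, 3].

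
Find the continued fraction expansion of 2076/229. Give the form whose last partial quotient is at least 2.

[9; 15, 3, 1, 3]

2076 = 9*229 + 15
229 = 15*15 + 4
15 = 3*4 + 3
4 = 1*3 + 1
3 = 3*1 + 0  (stop)
So 2076/229 = [9; 15, 3, 1, 3].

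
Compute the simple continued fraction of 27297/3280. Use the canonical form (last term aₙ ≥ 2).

[8; 3, 9, 1, 2, 3, 3, 3]

27297 = 8*3280 + 1057
3280 = 3*1057 + 109
1057 = 9*109 + 76
109 = 1*76 + 33
76 = 2*33 + 10
33 = 3*10 + 3
10 = 3*3 + 1
3 = 3*1 + 0  (stop)
So 27297/3280 = [8; 3, 9, 1, 2, 3, 3, 3].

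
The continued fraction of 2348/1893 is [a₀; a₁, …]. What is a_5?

2

2348 = 1·1893 + 455   →  a_0 = 1
1893 = 4·455 + 73   →  a_1 = 4
455 = 6·73 + 17   →  a_2 = 6
73 = 4·17 + 5   →  a_3 = 4
17 = 3·5 + 2   →  a_4 = 3
5 = 2·2 + 1   →  a_5 = 2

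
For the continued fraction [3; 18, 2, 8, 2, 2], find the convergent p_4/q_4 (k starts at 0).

Using pₖ = aₖpₖ₋₁ + pₖ₋₂, qₖ = aₖqₖ₋₁ + qₖ₋₂ (with p₋₁=1, p₋₂=0, q₋₁=0, q₋₂=1):
  k=0: a=3, p=3, q=1
  k=1: a=18, p=55, q=18
  k=2: a=2, p=113, q=37
  k=3: a=8, p=959, q=314
  k=4: a=2, p=2031, q=665

2031/665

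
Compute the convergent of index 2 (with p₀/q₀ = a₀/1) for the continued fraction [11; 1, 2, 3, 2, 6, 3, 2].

Using pₖ = aₖpₖ₋₁ + pₖ₋₂, qₖ = aₖqₖ₋₁ + qₖ₋₂ (with p₋₁=1, p₋₂=0, q₋₁=0, q₋₂=1):
  k=0: a=11, p=11, q=1
  k=1: a=1, p=12, q=1
  k=2: a=2, p=35, q=3

35/3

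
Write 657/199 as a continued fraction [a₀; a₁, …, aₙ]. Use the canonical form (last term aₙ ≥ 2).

[3; 3, 3, 6, 3]

657 = 3·199 + 60
199 = 3·60 + 19
60 = 3·19 + 3
19 = 6·3 + 1
3 = 3·1 + 0  (stop)
So 657/199 = [3; 3, 3, 6, 3].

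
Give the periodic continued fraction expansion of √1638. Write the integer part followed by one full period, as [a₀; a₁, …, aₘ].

[40; 2, 8, 2, 80]

a₀ = ⌊√1638⌋ = 40.
With m₀=0, d₀=1 and mₖ₊₁ = dₖaₖ − mₖ, dₖ₊₁ = (n − mₖ₊₁²)/dₖ, aₖ₊₁ = ⌊(a₀+mₖ₊₁)/dₖ₊₁⌋:
  k=1: m=40, d=38, a=2
  k=2: m=36, d=9, a=8
  k=3: m=36, d=38, a=2
  k=4: m=40, d=1, a=80
d=1 and a=2a₀=80 at k=4, so the next step gives (m, d) = (40, 38) again — its k=1 value — and the period has length 4.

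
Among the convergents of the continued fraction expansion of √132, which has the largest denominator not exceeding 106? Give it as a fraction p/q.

1057/92

√132 = [11; 2, 22, …] (period length 2).
Convergents:
  p_0/q_0 = 11/1
  p_1/q_1 = 23/2
  p_2/q_2 = 517/45
  p_3/q_3 = 1057/92
  p_4/q_4 = 23771/2069
q_3 = 92 ≤ 106 < 2069 = q_4, so the answer is 1057/92.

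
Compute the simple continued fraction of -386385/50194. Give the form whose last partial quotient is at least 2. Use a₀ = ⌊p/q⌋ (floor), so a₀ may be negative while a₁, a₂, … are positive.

[-8; 3, 3, 4, 3, 5, 4, 16]

-386385 = -8*50194 + 15167
50194 = 3*15167 + 4693
15167 = 3*4693 + 1088
4693 = 4*1088 + 341
1088 = 3*341 + 65
341 = 5*65 + 16
65 = 4*16 + 1
16 = 16*1 + 0  (stop)
So -386385/50194 = [-8; 3, 3, 4, 3, 5, 4, 16].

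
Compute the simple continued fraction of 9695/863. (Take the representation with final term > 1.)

[11; 4, 3, 1, 2, 18]

9695 = 11×863 + 202
863 = 4×202 + 55
202 = 3×55 + 37
55 = 1×37 + 18
37 = 2×18 + 1
18 = 18×1 + 0  (stop)
So 9695/863 = [11; 4, 3, 1, 2, 18].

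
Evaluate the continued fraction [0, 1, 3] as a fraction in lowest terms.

3/4

Fold from the inside: start with 3/1.
  1 + 1/3 = 4/3
  0 + 3/4 = 3/4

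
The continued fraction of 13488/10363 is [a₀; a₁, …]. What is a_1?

13488 = 1·10363 + 3125   →  a_0 = 1
10363 = 3·3125 + 988   →  a_1 = 3

3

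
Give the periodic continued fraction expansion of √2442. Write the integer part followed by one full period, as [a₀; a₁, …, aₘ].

[49; 2, 2, 2, 98]

a₀ = ⌊√2442⌋ = 49.
With m₀=0, d₀=1 and mₖ₊₁ = dₖaₖ − mₖ, dₖ₊₁ = (n − mₖ₊₁²)/dₖ, aₖ₊₁ = ⌊(a₀+mₖ₊₁)/dₖ₊₁⌋:
  k=1: m=49, d=41, a=2
  k=2: m=33, d=33, a=2
  k=3: m=33, d=41, a=2
  k=4: m=49, d=1, a=98
d=1 and a=2a₀=98 at k=4, so the next step gives (m, d) = (49, 41) again — its k=1 value — and the period has length 4.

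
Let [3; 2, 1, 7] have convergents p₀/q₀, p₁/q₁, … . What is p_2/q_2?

Using pₖ = aₖpₖ₋₁ + pₖ₋₂, qₖ = aₖqₖ₋₁ + qₖ₋₂ (with p₋₁=1, p₋₂=0, q₋₁=0, q₋₂=1):
  k=0: a=3, p=3, q=1
  k=1: a=2, p=7, q=2
  k=2: a=1, p=10, q=3

10/3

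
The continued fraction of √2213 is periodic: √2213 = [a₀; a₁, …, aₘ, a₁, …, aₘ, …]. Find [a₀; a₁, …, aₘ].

[47; 23, 1, 1, 23, 94]

a₀ = ⌊√2213⌋ = 47.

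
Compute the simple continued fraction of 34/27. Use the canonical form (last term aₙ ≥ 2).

34 = 1·27 + 7
27 = 3·7 + 6
7 = 1·6 + 1
6 = 6·1 + 0  (stop)
So 34/27 = [1; 3, 1, 6].

[1; 3, 1, 6]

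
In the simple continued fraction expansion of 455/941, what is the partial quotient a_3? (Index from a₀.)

455 = 0·941 + 455   →  a_0 = 0
941 = 2·455 + 31   →  a_1 = 2
455 = 14·31 + 21   →  a_2 = 14
31 = 1·21 + 10   →  a_3 = 1

1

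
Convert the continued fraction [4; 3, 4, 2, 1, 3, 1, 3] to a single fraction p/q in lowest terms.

3215/746

Using pₖ = aₖpₖ₋₁ + pₖ₋₂ and qₖ = aₖqₖ₋₁ + qₖ₋₂:
  k=0: a=4, p=4, q=1
  k=1: a=3, p=13, q=3
  k=2: a=4, p=56, q=13
  k=3: a=2, p=125, q=29
  k=4: a=1, p=181, q=42
  k=5: a=3, p=668, q=155
  k=6: a=1, p=849, q=197
  k=7: a=3, p=3215, q=746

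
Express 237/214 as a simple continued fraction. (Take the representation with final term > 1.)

[1; 9, 3, 3, 2]

237 = 1·214 + 23
214 = 9·23 + 7
23 = 3·7 + 2
7 = 3·2 + 1
2 = 2·1 + 0  (stop)
So 237/214 = [1; 9, 3, 3, 2].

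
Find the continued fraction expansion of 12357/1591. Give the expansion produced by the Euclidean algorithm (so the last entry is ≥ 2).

12357 = 7·1591 + 1220
1591 = 1·1220 + 371
1220 = 3·371 + 107
371 = 3·107 + 50
107 = 2·50 + 7
50 = 7·7 + 1
7 = 7·1 + 0  (stop)
So 12357/1591 = [7; 1, 3, 3, 2, 7, 7].

[7; 1, 3, 3, 2, 7, 7]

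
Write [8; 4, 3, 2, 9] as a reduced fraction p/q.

2330/283

Fold from the inside: start with 9/1.
  2 + 1/9 = 19/9
  3 + 9/19 = 66/19
  4 + 19/66 = 283/66
  8 + 66/283 = 2330/283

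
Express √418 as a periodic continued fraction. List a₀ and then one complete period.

[20; 2, 4, 20, 4, 2, 40]

a₀ = ⌊√418⌋ = 20.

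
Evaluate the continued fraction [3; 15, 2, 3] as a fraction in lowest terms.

Using pₖ = aₖpₖ₋₁ + pₖ₋₂ and qₖ = aₖqₖ₋₁ + qₖ₋₂:
  k=0: a=3, p=3, q=1
  k=1: a=15, p=46, q=15
  k=2: a=2, p=95, q=31
  k=3: a=3, p=331, q=108

331/108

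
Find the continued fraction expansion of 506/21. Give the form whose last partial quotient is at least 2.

[24; 10, 2]

506 = 24·21 + 2
21 = 10·2 + 1
2 = 2·1 + 0  (stop)
So 506/21 = [24; 10, 2].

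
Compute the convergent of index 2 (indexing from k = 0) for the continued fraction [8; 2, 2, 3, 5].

42/5

Using pₖ = aₖpₖ₋₁ + pₖ₋₂, qₖ = aₖqₖ₋₁ + qₖ₋₂ (with p₋₁=1, p₋₂=0, q₋₁=0, q₋₂=1):
  k=0: a=8, p=8, q=1
  k=1: a=2, p=17, q=2
  k=2: a=2, p=42, q=5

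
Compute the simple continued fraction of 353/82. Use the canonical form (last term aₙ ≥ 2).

[4; 3, 3, 1, 1, 3]

353 = 4×82 + 25
82 = 3×25 + 7
25 = 3×7 + 4
7 = 1×4 + 3
4 = 1×3 + 1
3 = 3×1 + 0  (stop)
So 353/82 = [4; 3, 3, 1, 1, 3].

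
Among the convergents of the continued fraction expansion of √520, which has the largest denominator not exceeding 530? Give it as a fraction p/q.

6499/285

√520 = [22; 1, 4, 11, 4, 1, 44, …] (period length 6).
Convergents:
  p_0/q_0 = 22/1
  p_1/q_1 = 23/1
  p_2/q_2 = 114/5
  p_3/q_3 = 1277/56
  p_4/q_4 = 5222/229
  p_5/q_5 = 6499/285
  p_6/q_6 = 291178/12769
q_5 = 285 ≤ 530 < 12769 = q_6, so the answer is 6499/285.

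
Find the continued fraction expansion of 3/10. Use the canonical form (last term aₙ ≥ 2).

3 = 0×10 + 3
10 = 3×3 + 1
3 = 3×1 + 0  (stop)
So 3/10 = [0; 3, 3].

[0; 3, 3]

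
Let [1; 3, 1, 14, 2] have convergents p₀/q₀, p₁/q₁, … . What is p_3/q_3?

74/59

Using pₖ = aₖpₖ₋₁ + pₖ₋₂, qₖ = aₖqₖ₋₁ + qₖ₋₂ (with p₋₁=1, p₋₂=0, q₋₁=0, q₋₂=1):
  k=0: a=1, p=1, q=1
  k=1: a=3, p=4, q=3
  k=2: a=1, p=5, q=4
  k=3: a=14, p=74, q=59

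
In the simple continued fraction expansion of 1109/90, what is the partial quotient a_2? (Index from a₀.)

1109 = 12·90 + 29   →  a_0 = 12
90 = 3·29 + 3   →  a_1 = 3
29 = 9·3 + 2   →  a_2 = 9

9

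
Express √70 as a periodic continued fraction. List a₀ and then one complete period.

a₀ = ⌊√70⌋ = 8.

[8; 2, 1, 2, 1, 2, 16]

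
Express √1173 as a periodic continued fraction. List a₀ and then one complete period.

a₀ = ⌊√1173⌋ = 34.
With m₀=0, d₀=1 and mₖ₊₁ = dₖaₖ − mₖ, dₖ₊₁ = (n − mₖ₊₁²)/dₖ, aₖ₊₁ = ⌊(a₀+mₖ₊₁)/dₖ₊₁⌋:
  k=1: m=34, d=17, a=4
  k=2: m=34, d=1, a=68
d=1 and a=2a₀=68 at k=2, so the next step gives (m, d) = (34, 17) again — its k=1 value — and the period has length 2.

[34; 4, 68]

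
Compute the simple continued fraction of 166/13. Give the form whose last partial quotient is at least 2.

[12; 1, 3, 3]

166 = 12·13 + 10
13 = 1·10 + 3
10 = 3·3 + 1
3 = 3·1 + 0  (stop)
So 166/13 = [12; 1, 3, 3].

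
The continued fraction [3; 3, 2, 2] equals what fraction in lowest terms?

Using pₖ = aₖpₖ₋₁ + pₖ₋₂ and qₖ = aₖqₖ₋₁ + qₖ₋₂:
  k=0: a=3, p=3, q=1
  k=1: a=3, p=10, q=3
  k=2: a=2, p=23, q=7
  k=3: a=2, p=56, q=17

56/17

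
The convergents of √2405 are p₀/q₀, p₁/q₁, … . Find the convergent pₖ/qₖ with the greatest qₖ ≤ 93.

√2405 = [49; 24, 1, 1, 24, 98, …] (period length 5).
Convergents:
  p_0/q_0 = 49/1
  p_1/q_1 = 1177/24
  p_2/q_2 = 1226/25
  p_3/q_3 = 2403/49
  p_4/q_4 = 58898/1201
q_3 = 49 ≤ 93 < 1201 = q_4, so the answer is 2403/49.

2403/49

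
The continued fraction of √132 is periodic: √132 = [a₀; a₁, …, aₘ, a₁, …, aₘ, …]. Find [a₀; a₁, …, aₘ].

a₀ = ⌊√132⌋ = 11.
With m₀=0, d₀=1 and mₖ₊₁ = dₖaₖ − mₖ, dₖ₊₁ = (n − mₖ₊₁²)/dₖ, aₖ₊₁ = ⌊(a₀+mₖ₊₁)/dₖ₊₁⌋:
  k=1: m=11, d=11, a=2
  k=2: m=11, d=1, a=22
d=1 and a=2a₀=22 at k=2, so the next step gives (m, d) = (11, 11) again — its k=1 value — and the period has length 2.

[11; 2, 22]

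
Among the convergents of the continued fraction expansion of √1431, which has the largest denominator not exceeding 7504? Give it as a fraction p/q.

100397/2654

√1431 = [37; 1, 4, 1, 4, 1, 74, …] (period length 6).
Convergents:
  p_0/q_0 = 37/1
  p_1/q_1 = 38/1
  p_2/q_2 = 189/5
  p_3/q_3 = 227/6
  p_4/q_4 = 1097/29
  p_5/q_5 = 1324/35
  p_6/q_6 = 99073/2619
  p_7/q_7 = 100397/2654
  p_8/q_8 = 500661/13235
q_7 = 2654 ≤ 7504 < 13235 = q_8, so the answer is 100397/2654.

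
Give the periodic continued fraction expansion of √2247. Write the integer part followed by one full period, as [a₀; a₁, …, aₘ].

a₀ = ⌊√2247⌋ = 47.
With m₀=0, d₀=1 and mₖ₊₁ = dₖaₖ − mₖ, dₖ₊₁ = (n − mₖ₊₁²)/dₖ, aₖ₊₁ = ⌊(a₀+mₖ₊₁)/dₖ₊₁⌋:
  k=1: m=47, d=38, a=2
  k=2: m=29, d=37, a=2
  k=3: m=45, d=6, a=15
  k=4: m=45, d=37, a=2
  k=5: m=29, d=38, a=2
  k=6: m=47, d=1, a=94
d=1 and a=2a₀=94 at k=6, so the next step gives (m, d) = (47, 38) again — its k=1 value — and the period has length 6.

[47; 2, 2, 15, 2, 2, 94]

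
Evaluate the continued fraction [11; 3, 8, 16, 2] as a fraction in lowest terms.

Using pₖ = aₖpₖ₋₁ + pₖ₋₂ and qₖ = aₖqₖ₋₁ + qₖ₋₂:
  k=0: a=11, p=11, q=1
  k=1: a=3, p=34, q=3
  k=2: a=8, p=283, q=25
  k=3: a=16, p=4562, q=403
  k=4: a=2, p=9407, q=831

9407/831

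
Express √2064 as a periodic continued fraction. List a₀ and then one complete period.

a₀ = ⌊√2064⌋ = 45.
With m₀=0, d₀=1 and mₖ₊₁ = dₖaₖ − mₖ, dₖ₊₁ = (n − mₖ₊₁²)/dₖ, aₖ₊₁ = ⌊(a₀+mₖ₊₁)/dₖ₊₁⌋:
  k=1: m=45, d=39, a=2
  k=2: m=33, d=25, a=3
  k=3: m=42, d=12, a=7
  k=4: m=42, d=25, a=3
  k=5: m=33, d=39, a=2
  k=6: m=45, d=1, a=90
d=1 and a=2a₀=90 at k=6, so the next step gives (m, d) = (45, 39) again — its k=1 value — and the period has length 6.

[45; 2, 3, 7, 3, 2, 90]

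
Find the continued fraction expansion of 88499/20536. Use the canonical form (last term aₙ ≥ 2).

88499 = 4×20536 + 6355
20536 = 3×6355 + 1471
6355 = 4×1471 + 471
1471 = 3×471 + 58
471 = 8×58 + 7
58 = 8×7 + 2
7 = 3×2 + 1
2 = 2×1 + 0  (stop)
So 88499/20536 = [4; 3, 4, 3, 8, 8, 3, 2].

[4; 3, 4, 3, 8, 8, 3, 2]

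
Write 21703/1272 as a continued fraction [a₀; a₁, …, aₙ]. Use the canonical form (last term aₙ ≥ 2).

21703 = 17*1272 + 79
1272 = 16*79 + 8
79 = 9*8 + 7
8 = 1*7 + 1
7 = 7*1 + 0  (stop)
So 21703/1272 = [17; 16, 9, 1, 7].

[17; 16, 9, 1, 7]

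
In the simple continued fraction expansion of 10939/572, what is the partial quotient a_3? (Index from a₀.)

10939 = 19·572 + 71   →  a_0 = 19
572 = 8·71 + 4   →  a_1 = 8
71 = 17·4 + 3   →  a_2 = 17
4 = 1·3 + 1   →  a_3 = 1

1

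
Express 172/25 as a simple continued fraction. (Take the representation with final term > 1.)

[6; 1, 7, 3]

172 = 6*25 + 22
25 = 1*22 + 3
22 = 7*3 + 1
3 = 3*1 + 0  (stop)
So 172/25 = [6; 1, 7, 3].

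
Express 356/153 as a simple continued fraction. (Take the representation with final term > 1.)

[2; 3, 16, 1, 2]

356 = 2·153 + 50
153 = 3·50 + 3
50 = 16·3 + 2
3 = 1·2 + 1
2 = 2·1 + 0  (stop)
So 356/153 = [2; 3, 16, 1, 2].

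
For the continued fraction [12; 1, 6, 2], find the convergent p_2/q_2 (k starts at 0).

90/7

Using pₖ = aₖpₖ₋₁ + pₖ₋₂, qₖ = aₖqₖ₋₁ + qₖ₋₂ (with p₋₁=1, p₋₂=0, q₋₁=0, q₋₂=1):
  k=0: a=12, p=12, q=1
  k=1: a=1, p=13, q=1
  k=2: a=6, p=90, q=7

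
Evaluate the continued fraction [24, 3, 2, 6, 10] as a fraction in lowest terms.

11100/457

Using pₖ = aₖpₖ₋₁ + pₖ₋₂ and qₖ = aₖqₖ₋₁ + qₖ₋₂:
  k=0: a=24, p=24, q=1
  k=1: a=3, p=73, q=3
  k=2: a=2, p=170, q=7
  k=3: a=6, p=1093, q=45
  k=4: a=10, p=11100, q=457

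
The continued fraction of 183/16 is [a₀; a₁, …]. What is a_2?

183 = 11·16 + 7   →  a_0 = 11
16 = 2·7 + 2   →  a_1 = 2
7 = 3·2 + 1   →  a_2 = 3

3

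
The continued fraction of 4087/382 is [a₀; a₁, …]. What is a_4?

9

4087 = 10·382 + 267   →  a_0 = 10
382 = 1·267 + 115   →  a_1 = 1
267 = 2·115 + 37   →  a_2 = 2
115 = 3·37 + 4   →  a_3 = 3
37 = 9·4 + 1   →  a_4 = 9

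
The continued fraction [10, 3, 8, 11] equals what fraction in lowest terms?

2869/278

Fold from the inside: start with 11/1.
  8 + 1/11 = 89/11
  3 + 11/89 = 278/89
  10 + 89/278 = 2869/278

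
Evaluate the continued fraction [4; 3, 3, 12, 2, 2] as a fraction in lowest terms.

2731/635

Fold from the inside: start with 2/1.
  2 + 1/2 = 5/2
  12 + 2/5 = 62/5
  3 + 5/62 = 191/62
  3 + 62/191 = 635/191
  4 + 191/635 = 2731/635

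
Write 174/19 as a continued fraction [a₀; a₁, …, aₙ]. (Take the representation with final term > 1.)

[9; 6, 3]

174 = 9*19 + 3
19 = 6*3 + 1
3 = 3*1 + 0  (stop)
So 174/19 = [9; 6, 3].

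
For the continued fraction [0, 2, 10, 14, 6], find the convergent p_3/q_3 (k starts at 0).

Using pₖ = aₖpₖ₋₁ + pₖ₋₂, qₖ = aₖqₖ₋₁ + qₖ₋₂ (with p₋₁=1, p₋₂=0, q₋₁=0, q₋₂=1):
  k=0: a=0, p=0, q=1
  k=1: a=2, p=1, q=2
  k=2: a=10, p=10, q=21
  k=3: a=14, p=141, q=296

141/296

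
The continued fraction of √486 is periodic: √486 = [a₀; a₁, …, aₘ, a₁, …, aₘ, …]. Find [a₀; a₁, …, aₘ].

[22; 22, 44]

a₀ = ⌊√486⌋ = 22.
With m₀=0, d₀=1 and mₖ₊₁ = dₖaₖ − mₖ, dₖ₊₁ = (n − mₖ₊₁²)/dₖ, aₖ₊₁ = ⌊(a₀+mₖ₊₁)/dₖ₊₁⌋:
  k=1: m=22, d=2, a=22
  k=2: m=22, d=1, a=44
d=1 and a=2a₀=44 at k=2, so the next step gives (m, d) = (22, 2) again — its k=1 value — and the period has length 2.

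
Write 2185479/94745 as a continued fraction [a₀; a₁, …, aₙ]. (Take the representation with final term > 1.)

2185479 = 23·94745 + 6344
94745 = 14·6344 + 5929
6344 = 1·5929 + 415
5929 = 14·415 + 119
415 = 3·119 + 58
119 = 2·58 + 3
58 = 19·3 + 1
3 = 3·1 + 0  (stop)
So 2185479/94745 = [23; 14, 1, 14, 3, 2, 19, 3].

[23; 14, 1, 14, 3, 2, 19, 3]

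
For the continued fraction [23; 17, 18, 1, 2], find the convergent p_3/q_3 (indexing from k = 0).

7471/324

Using pₖ = aₖpₖ₋₁ + pₖ₋₂, qₖ = aₖqₖ₋₁ + qₖ₋₂ (with p₋₁=1, p₋₂=0, q₋₁=0, q₋₂=1):
  k=0: a=23, p=23, q=1
  k=1: a=17, p=392, q=17
  k=2: a=18, p=7079, q=307
  k=3: a=1, p=7471, q=324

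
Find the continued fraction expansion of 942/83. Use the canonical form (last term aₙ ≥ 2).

[11; 2, 1, 6, 4]

942 = 11×83 + 29
83 = 2×29 + 25
29 = 1×25 + 4
25 = 6×4 + 1
4 = 4×1 + 0  (stop)
So 942/83 = [11; 2, 1, 6, 4].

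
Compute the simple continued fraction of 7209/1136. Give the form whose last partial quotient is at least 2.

7209 = 6×1136 + 393
1136 = 2×393 + 350
393 = 1×350 + 43
350 = 8×43 + 6
43 = 7×6 + 1
6 = 6×1 + 0  (stop)
So 7209/1136 = [6; 2, 1, 8, 7, 6].

[6; 2, 1, 8, 7, 6]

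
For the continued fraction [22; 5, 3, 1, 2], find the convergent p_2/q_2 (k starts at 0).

Using pₖ = aₖpₖ₋₁ + pₖ₋₂, qₖ = aₖqₖ₋₁ + qₖ₋₂ (with p₋₁=1, p₋₂=0, q₋₁=0, q₋₂=1):
  k=0: a=22, p=22, q=1
  k=1: a=5, p=111, q=5
  k=2: a=3, p=355, q=16

355/16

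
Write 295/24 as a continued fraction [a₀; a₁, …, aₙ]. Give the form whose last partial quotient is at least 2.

295 = 12·24 + 7
24 = 3·7 + 3
7 = 2·3 + 1
3 = 3·1 + 0  (stop)
So 295/24 = [12; 3, 2, 3].

[12; 3, 2, 3]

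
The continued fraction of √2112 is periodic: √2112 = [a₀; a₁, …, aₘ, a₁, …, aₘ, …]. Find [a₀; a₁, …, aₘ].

a₀ = ⌊√2112⌋ = 45.
With m₀=0, d₀=1 and mₖ₊₁ = dₖaₖ − mₖ, dₖ₊₁ = (n − mₖ₊₁²)/dₖ, aₖ₊₁ = ⌊(a₀+mₖ₊₁)/dₖ₊₁⌋:
  k=1: m=45, d=87, a=1
  k=2: m=42, d=4, a=21
  k=3: m=42, d=87, a=1
  k=4: m=45, d=1, a=90
d=1 and a=2a₀=90 at k=4, so the next step gives (m, d) = (45, 87) again — its k=1 value — and the period has length 4.

[45; 1, 21, 1, 90]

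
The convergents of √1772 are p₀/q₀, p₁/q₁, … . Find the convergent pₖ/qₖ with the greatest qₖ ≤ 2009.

37170/883

√1772 = [42; 10, 1, 1, 20, 1, 1, 10, 84, …] (period length 8).
Convergents:
  p_0/q_0 = 42/1
  p_1/q_1 = 421/10
  p_2/q_2 = 463/11
  p_3/q_3 = 884/21
  p_4/q_4 = 18143/431
  p_5/q_5 = 19027/452
  p_6/q_6 = 37170/883
  p_7/q_7 = 390727/9282
q_6 = 883 ≤ 2009 < 9282 = q_7, so the answer is 37170/883.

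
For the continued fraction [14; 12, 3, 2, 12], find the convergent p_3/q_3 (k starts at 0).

Using pₖ = aₖpₖ₋₁ + pₖ₋₂, qₖ = aₖqₖ₋₁ + qₖ₋₂ (with p₋₁=1, p₋₂=0, q₋₁=0, q₋₂=1):
  k=0: a=14, p=14, q=1
  k=1: a=12, p=169, q=12
  k=2: a=3, p=521, q=37
  k=3: a=2, p=1211, q=86

1211/86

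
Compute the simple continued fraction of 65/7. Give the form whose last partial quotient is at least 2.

65 = 9×7 + 2
7 = 3×2 + 1
2 = 2×1 + 0  (stop)
So 65/7 = [9; 3, 2].

[9; 3, 2]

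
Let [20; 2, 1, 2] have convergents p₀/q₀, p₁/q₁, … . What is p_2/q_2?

61/3

Using pₖ = aₖpₖ₋₁ + pₖ₋₂, qₖ = aₖqₖ₋₁ + qₖ₋₂ (with p₋₁=1, p₋₂=0, q₋₁=0, q₋₂=1):
  k=0: a=20, p=20, q=1
  k=1: a=2, p=41, q=2
  k=2: a=1, p=61, q=3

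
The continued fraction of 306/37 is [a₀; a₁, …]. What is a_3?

2

306 = 8·37 + 10   →  a_0 = 8
37 = 3·10 + 7   →  a_1 = 3
10 = 1·7 + 3   →  a_2 = 1
7 = 2·3 + 1   →  a_3 = 2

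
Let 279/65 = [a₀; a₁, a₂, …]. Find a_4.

1

279 = 4·65 + 19   →  a_0 = 4
65 = 3·19 + 8   →  a_1 = 3
19 = 2·8 + 3   →  a_2 = 2
8 = 2·3 + 2   →  a_3 = 2
3 = 1·2 + 1   →  a_4 = 1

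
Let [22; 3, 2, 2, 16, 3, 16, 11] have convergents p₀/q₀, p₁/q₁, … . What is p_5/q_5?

Using pₖ = aₖpₖ₋₁ + pₖ₋₂, qₖ = aₖqₖ₋₁ + qₖ₋₂ (with p₋₁=1, p₋₂=0, q₋₁=0, q₋₂=1):
  k=0: a=22, p=22, q=1
  k=1: a=3, p=67, q=3
  k=2: a=2, p=156, q=7
  k=3: a=2, p=379, q=17
  k=4: a=16, p=6220, q=279
  k=5: a=3, p=19039, q=854

19039/854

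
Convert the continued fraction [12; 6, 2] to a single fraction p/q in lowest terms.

Fold from the inside: start with 2/1.
  6 + 1/2 = 13/2
  12 + 2/13 = 158/13

158/13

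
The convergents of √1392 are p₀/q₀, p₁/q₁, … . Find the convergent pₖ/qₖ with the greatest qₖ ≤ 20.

√1392 = [37; 3, 4, 3, 74, …] (period length 4).
Convergents:
  p_0/q_0 = 37/1
  p_1/q_1 = 112/3
  p_2/q_2 = 485/13
  p_3/q_3 = 1567/42
q_2 = 13 ≤ 20 < 42 = q_3, so the answer is 485/13.

485/13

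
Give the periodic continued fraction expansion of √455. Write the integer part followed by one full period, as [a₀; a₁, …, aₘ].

a₀ = ⌊√455⌋ = 21.

[21; 3, 42]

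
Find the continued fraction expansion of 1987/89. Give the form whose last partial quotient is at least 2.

[22; 3, 14, 2]

1987 = 22·89 + 29
89 = 3·29 + 2
29 = 14·2 + 1
2 = 2·1 + 0  (stop)
So 1987/89 = [22; 3, 14, 2].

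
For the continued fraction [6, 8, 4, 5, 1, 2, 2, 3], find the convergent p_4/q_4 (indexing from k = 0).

1261/206

Using pₖ = aₖpₖ₋₁ + pₖ₋₂, qₖ = aₖqₖ₋₁ + qₖ₋₂ (with p₋₁=1, p₋₂=0, q₋₁=0, q₋₂=1):
  k=0: a=6, p=6, q=1
  k=1: a=8, p=49, q=8
  k=2: a=4, p=202, q=33
  k=3: a=5, p=1059, q=173
  k=4: a=1, p=1261, q=206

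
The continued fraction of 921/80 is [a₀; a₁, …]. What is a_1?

1

921 = 11·80 + 41   →  a_0 = 11
80 = 1·41 + 39   →  a_1 = 1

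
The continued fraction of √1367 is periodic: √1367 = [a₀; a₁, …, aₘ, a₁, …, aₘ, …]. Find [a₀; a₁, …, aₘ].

a₀ = ⌊√1367⌋ = 36.

[36; 1, 35, 1, 72]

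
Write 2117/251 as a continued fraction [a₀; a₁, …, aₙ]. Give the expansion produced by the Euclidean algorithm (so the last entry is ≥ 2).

2117 = 8·251 + 109
251 = 2·109 + 33
109 = 3·33 + 10
33 = 3·10 + 3
10 = 3·3 + 1
3 = 3·1 + 0  (stop)
So 2117/251 = [8; 2, 3, 3, 3, 3].

[8; 2, 3, 3, 3, 3]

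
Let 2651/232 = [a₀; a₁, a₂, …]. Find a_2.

2

2651 = 11·232 + 99   →  a_0 = 11
232 = 2·99 + 34   →  a_1 = 2
99 = 2·34 + 31   →  a_2 = 2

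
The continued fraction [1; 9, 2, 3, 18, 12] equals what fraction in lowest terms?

Fold from the inside: start with 12/1.
  18 + 1/12 = 217/12
  3 + 12/217 = 663/217
  2 + 217/663 = 1543/663
  9 + 663/1543 = 14550/1543
  1 + 1543/14550 = 16093/14550

16093/14550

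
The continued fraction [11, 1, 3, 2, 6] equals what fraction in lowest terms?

Fold from the inside: start with 6/1.
  2 + 1/6 = 13/6
  3 + 6/13 = 45/13
  1 + 13/45 = 58/45
  11 + 45/58 = 683/58

683/58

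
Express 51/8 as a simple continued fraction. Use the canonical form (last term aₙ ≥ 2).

51 = 6*8 + 3
8 = 2*3 + 2
3 = 1*2 + 1
2 = 2*1 + 0  (stop)
So 51/8 = [6; 2, 1, 2].

[6; 2, 1, 2]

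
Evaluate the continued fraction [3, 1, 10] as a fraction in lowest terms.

43/11

Fold from the inside: start with 10/1.
  1 + 1/10 = 11/10
  3 + 10/11 = 43/11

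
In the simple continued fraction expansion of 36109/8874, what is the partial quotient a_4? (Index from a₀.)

14

36109 = 4·8874 + 613   →  a_0 = 4
8874 = 14·613 + 292   →  a_1 = 14
613 = 2·292 + 29   →  a_2 = 2
292 = 10·29 + 2   →  a_3 = 10
29 = 14·2 + 1   →  a_4 = 14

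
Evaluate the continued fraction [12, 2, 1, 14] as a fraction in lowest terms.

Using pₖ = aₖpₖ₋₁ + pₖ₋₂ and qₖ = aₖqₖ₋₁ + qₖ₋₂:
  k=0: a=12, p=12, q=1
  k=1: a=2, p=25, q=2
  k=2: a=1, p=37, q=3
  k=3: a=14, p=543, q=44

543/44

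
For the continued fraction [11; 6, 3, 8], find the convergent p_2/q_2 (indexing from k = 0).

212/19

Using pₖ = aₖpₖ₋₁ + pₖ₋₂, qₖ = aₖqₖ₋₁ + qₖ₋₂ (with p₋₁=1, p₋₂=0, q₋₁=0, q₋₂=1):
  k=0: a=11, p=11, q=1
  k=1: a=6, p=67, q=6
  k=2: a=3, p=212, q=19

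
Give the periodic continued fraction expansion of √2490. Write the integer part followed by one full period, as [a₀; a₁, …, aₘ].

a₀ = ⌊√2490⌋ = 49.
With m₀=0, d₀=1 and mₖ₊₁ = dₖaₖ − mₖ, dₖ₊₁ = (n − mₖ₊₁²)/dₖ, aₖ₊₁ = ⌊(a₀+mₖ₊₁)/dₖ₊₁⌋:
  k=1: m=49, d=89, a=1
  k=2: m=40, d=10, a=8
  k=3: m=40, d=89, a=1
  k=4: m=49, d=1, a=98
d=1 and a=2a₀=98 at k=4, so the next step gives (m, d) = (49, 89) again — its k=1 value — and the period has length 4.

[49; 1, 8, 1, 98]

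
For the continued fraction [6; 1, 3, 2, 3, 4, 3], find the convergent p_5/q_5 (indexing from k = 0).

Using pₖ = aₖpₖ₋₁ + pₖ₋₂, qₖ = aₖqₖ₋₁ + qₖ₋₂ (with p₋₁=1, p₋₂=0, q₋₁=0, q₋₂=1):
  k=0: a=6, p=6, q=1
  k=1: a=1, p=7, q=1
  k=2: a=3, p=27, q=4
  k=3: a=2, p=61, q=9
  k=4: a=3, p=210, q=31
  k=5: a=4, p=901, q=133

901/133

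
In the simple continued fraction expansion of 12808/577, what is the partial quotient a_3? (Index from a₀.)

12808 = 22·577 + 114   →  a_0 = 22
577 = 5·114 + 7   →  a_1 = 5
114 = 16·7 + 2   →  a_2 = 16
7 = 3·2 + 1   →  a_3 = 3

3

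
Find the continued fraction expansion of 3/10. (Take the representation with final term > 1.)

[0; 3, 3]

3 = 0·10 + 3
10 = 3·3 + 1
3 = 3·1 + 0  (stop)
So 3/10 = [0; 3, 3].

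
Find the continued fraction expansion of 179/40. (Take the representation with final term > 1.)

[4; 2, 9, 2]

179 = 4*40 + 19
40 = 2*19 + 2
19 = 9*2 + 1
2 = 2*1 + 0  (stop)
So 179/40 = [4; 2, 9, 2].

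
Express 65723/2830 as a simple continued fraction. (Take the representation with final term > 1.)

[23; 4, 2, 8, 18, 2]

65723 = 23·2830 + 633
2830 = 4·633 + 298
633 = 2·298 + 37
298 = 8·37 + 2
37 = 18·2 + 1
2 = 2·1 + 0  (stop)
So 65723/2830 = [23; 4, 2, 8, 18, 2].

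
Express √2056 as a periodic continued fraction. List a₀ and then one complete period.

[45; 2, 1, 10, 1, 2, 90]

a₀ = ⌊√2056⌋ = 45.
With m₀=0, d₀=1 and mₖ₊₁ = dₖaₖ − mₖ, dₖ₊₁ = (n − mₖ₊₁²)/dₖ, aₖ₊₁ = ⌊(a₀+mₖ₊₁)/dₖ₊₁⌋:
  k=1: m=45, d=31, a=2
  k=2: m=17, d=57, a=1
  k=3: m=40, d=8, a=10
  k=4: m=40, d=57, a=1
  k=5: m=17, d=31, a=2
  k=6: m=45, d=1, a=90
d=1 and a=2a₀=90 at k=6, so the next step gives (m, d) = (45, 31) again — its k=1 value — and the period has length 6.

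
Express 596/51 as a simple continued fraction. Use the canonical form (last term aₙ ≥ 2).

[11; 1, 2, 5, 3]

596 = 11*51 + 35
51 = 1*35 + 16
35 = 2*16 + 3
16 = 5*3 + 1
3 = 3*1 + 0  (stop)
So 596/51 = [11; 1, 2, 5, 3].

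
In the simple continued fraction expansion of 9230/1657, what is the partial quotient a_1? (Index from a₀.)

9230 = 5·1657 + 945   →  a_0 = 5
1657 = 1·945 + 712   →  a_1 = 1

1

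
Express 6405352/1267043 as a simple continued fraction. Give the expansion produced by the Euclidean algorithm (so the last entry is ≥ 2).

[5; 18, 15, 3, 11, 3, 5, 8]

6405352 = 5×1267043 + 70137
1267043 = 18×70137 + 4577
70137 = 15×4577 + 1482
4577 = 3×1482 + 131
1482 = 11×131 + 41
131 = 3×41 + 8
41 = 5×8 + 1
8 = 8×1 + 0  (stop)
So 6405352/1267043 = [5; 18, 15, 3, 11, 3, 5, 8].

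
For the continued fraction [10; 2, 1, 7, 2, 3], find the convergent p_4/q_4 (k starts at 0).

507/49

Using pₖ = aₖpₖ₋₁ + pₖ₋₂, qₖ = aₖqₖ₋₁ + qₖ₋₂ (with p₋₁=1, p₋₂=0, q₋₁=0, q₋₂=1):
  k=0: a=10, p=10, q=1
  k=1: a=2, p=21, q=2
  k=2: a=1, p=31, q=3
  k=3: a=7, p=238, q=23
  k=4: a=2, p=507, q=49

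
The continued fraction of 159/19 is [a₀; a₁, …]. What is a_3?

159 = 8·19 + 7   →  a_0 = 8
19 = 2·7 + 5   →  a_1 = 2
7 = 1·5 + 2   →  a_2 = 1
5 = 2·2 + 1   →  a_3 = 2

2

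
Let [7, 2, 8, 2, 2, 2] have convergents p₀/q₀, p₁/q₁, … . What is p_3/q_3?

269/36

Using pₖ = aₖpₖ₋₁ + pₖ₋₂, qₖ = aₖqₖ₋₁ + qₖ₋₂ (with p₋₁=1, p₋₂=0, q₋₁=0, q₋₂=1):
  k=0: a=7, p=7, q=1
  k=1: a=2, p=15, q=2
  k=2: a=8, p=127, q=17
  k=3: a=2, p=269, q=36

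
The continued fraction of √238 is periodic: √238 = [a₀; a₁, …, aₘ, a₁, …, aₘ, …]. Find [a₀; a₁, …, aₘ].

[15; 2, 2, 1, 14, 1, 2, 2, 30]

a₀ = ⌊√238⌋ = 15.
With m₀=0, d₀=1 and mₖ₊₁ = dₖaₖ − mₖ, dₖ₊₁ = (n − mₖ₊₁²)/dₖ, aₖ₊₁ = ⌊(a₀+mₖ₊₁)/dₖ₊₁⌋:
  k=1: m=15, d=13, a=2
  k=2: m=11, d=9, a=2
  k=3: m=7, d=21, a=1
  k=4: m=14, d=2, a=14
  k=5: m=14, d=21, a=1
  k=6: m=7, d=9, a=2
  k=7: m=11, d=13, a=2
  k=8: m=15, d=1, a=30
d=1 and a=2a₀=30 at k=8, so the next step gives (m, d) = (15, 13) again — its k=1 value — and the period has length 8.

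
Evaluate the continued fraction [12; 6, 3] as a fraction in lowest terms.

231/19

Using pₖ = aₖpₖ₋₁ + pₖ₋₂ and qₖ = aₖqₖ₋₁ + qₖ₋₂:
  k=0: a=12, p=12, q=1
  k=1: a=6, p=73, q=6
  k=2: a=3, p=231, q=19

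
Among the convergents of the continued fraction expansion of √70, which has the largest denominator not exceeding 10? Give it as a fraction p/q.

√70 = [8; 2, 1, 2, 1, 2, 16, …] (period length 6).
Convergents:
  p_0/q_0 = 8/1
  p_1/q_1 = 17/2
  p_2/q_2 = 25/3
  p_3/q_3 = 67/8
  p_4/q_4 = 92/11
q_3 = 8 ≤ 10 < 11 = q_4, so the answer is 67/8.

67/8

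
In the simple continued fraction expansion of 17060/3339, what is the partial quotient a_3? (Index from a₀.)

1

17060 = 5·3339 + 365   →  a_0 = 5
3339 = 9·365 + 54   →  a_1 = 9
365 = 6·54 + 41   →  a_2 = 6
54 = 1·41 + 13   →  a_3 = 1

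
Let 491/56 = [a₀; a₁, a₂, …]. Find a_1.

1

491 = 8·56 + 43   →  a_0 = 8
56 = 1·43 + 13   →  a_1 = 1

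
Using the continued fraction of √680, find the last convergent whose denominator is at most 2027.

√680 = [26; 13, 52, …] (period length 2).
Convergents:
  p_0/q_0 = 26/1
  p_1/q_1 = 339/13
  p_2/q_2 = 17654/677
  p_3/q_3 = 229841/8814
q_2 = 677 ≤ 2027 < 8814 = q_3, so the answer is 17654/677.

17654/677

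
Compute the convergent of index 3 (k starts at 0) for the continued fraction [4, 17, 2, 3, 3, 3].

495/122

Using pₖ = aₖpₖ₋₁ + pₖ₋₂, qₖ = aₖqₖ₋₁ + qₖ₋₂ (with p₋₁=1, p₋₂=0, q₋₁=0, q₋₂=1):
  k=0: a=4, p=4, q=1
  k=1: a=17, p=69, q=17
  k=2: a=2, p=142, q=35
  k=3: a=3, p=495, q=122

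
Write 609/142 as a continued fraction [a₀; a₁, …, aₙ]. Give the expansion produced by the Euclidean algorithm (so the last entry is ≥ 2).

609 = 4×142 + 41
142 = 3×41 + 19
41 = 2×19 + 3
19 = 6×3 + 1
3 = 3×1 + 0  (stop)
So 609/142 = [4; 3, 2, 6, 3].

[4; 3, 2, 6, 3]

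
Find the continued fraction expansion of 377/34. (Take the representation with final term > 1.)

[11; 11, 3]

377 = 11·34 + 3
34 = 11·3 + 1
3 = 3·1 + 0  (stop)
So 377/34 = [11; 11, 3].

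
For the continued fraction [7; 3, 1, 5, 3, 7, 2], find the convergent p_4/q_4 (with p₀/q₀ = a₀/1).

Using pₖ = aₖpₖ₋₁ + pₖ₋₂, qₖ = aₖqₖ₋₁ + qₖ₋₂ (with p₋₁=1, p₋₂=0, q₋₁=0, q₋₂=1):
  k=0: a=7, p=7, q=1
  k=1: a=3, p=22, q=3
  k=2: a=1, p=29, q=4
  k=3: a=5, p=167, q=23
  k=4: a=3, p=530, q=73

530/73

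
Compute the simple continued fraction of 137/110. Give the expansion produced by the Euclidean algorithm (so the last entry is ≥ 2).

137 = 1·110 + 27
110 = 4·27 + 2
27 = 13·2 + 1
2 = 2·1 + 0  (stop)
So 137/110 = [1; 4, 13, 2].

[1; 4, 13, 2]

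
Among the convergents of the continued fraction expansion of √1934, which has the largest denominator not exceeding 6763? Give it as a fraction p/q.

170236/3871

√1934 = [43; 1, 42, 1, 86, …] (period length 4).
Convergents:
  p_0/q_0 = 43/1
  p_1/q_1 = 44/1
  p_2/q_2 = 1891/43
  p_3/q_3 = 1935/44
  p_4/q_4 = 168301/3827
  p_5/q_5 = 170236/3871
  p_6/q_6 = 7318213/166409
q_5 = 3871 ≤ 6763 < 166409 = q_6, so the answer is 170236/3871.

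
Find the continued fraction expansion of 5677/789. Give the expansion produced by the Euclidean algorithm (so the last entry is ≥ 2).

[7; 5, 8, 9, 2]

5677 = 7*789 + 154
789 = 5*154 + 19
154 = 8*19 + 2
19 = 9*2 + 1
2 = 2*1 + 0  (stop)
So 5677/789 = [7; 5, 8, 9, 2].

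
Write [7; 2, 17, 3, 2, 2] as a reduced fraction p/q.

4529/605

Using pₖ = aₖpₖ₋₁ + pₖ₋₂ and qₖ = aₖqₖ₋₁ + qₖ₋₂:
  k=0: a=7, p=7, q=1
  k=1: a=2, p=15, q=2
  k=2: a=17, p=262, q=35
  k=3: a=3, p=801, q=107
  k=4: a=2, p=1864, q=249
  k=5: a=2, p=4529, q=605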